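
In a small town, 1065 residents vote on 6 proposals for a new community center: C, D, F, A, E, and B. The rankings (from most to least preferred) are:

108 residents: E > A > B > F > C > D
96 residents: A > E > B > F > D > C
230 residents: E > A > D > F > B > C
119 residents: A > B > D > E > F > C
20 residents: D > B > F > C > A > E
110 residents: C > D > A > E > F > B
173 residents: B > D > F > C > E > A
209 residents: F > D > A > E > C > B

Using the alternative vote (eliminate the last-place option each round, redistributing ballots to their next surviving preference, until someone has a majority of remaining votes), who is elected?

Round 1: C 110, D 20, F 209, A 215, E 338, B 173. Eliminate D.
Round 2: C 110, F 209, A 215, E 338, B 193. Eliminate C.
Round 3: F 209, A 325, E 338, B 193. Eliminate B.
Round 4: F 402, A 325, E 338. Eliminate A.
Round 5: F 402, E 663. E has a majority.

E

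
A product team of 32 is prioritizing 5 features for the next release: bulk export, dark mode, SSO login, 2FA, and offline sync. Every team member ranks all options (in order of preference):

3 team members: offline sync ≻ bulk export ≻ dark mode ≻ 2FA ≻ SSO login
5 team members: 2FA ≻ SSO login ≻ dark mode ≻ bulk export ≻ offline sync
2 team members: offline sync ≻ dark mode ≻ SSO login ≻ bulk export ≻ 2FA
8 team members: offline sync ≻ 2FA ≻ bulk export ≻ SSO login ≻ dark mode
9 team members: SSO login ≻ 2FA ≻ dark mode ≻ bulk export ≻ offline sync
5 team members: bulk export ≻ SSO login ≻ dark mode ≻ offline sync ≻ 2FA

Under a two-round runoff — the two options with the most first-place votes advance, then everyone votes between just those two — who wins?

Round 1 first-place votes: bulk export 5, dark mode 0, SSO login 9, 2FA 5, offline sync 13.
offline sync and SSO login advance.
Runoff: offline sync is preferred to SSO login by 13 voters; SSO login by 19.
SSO login wins the runoff.

SSO login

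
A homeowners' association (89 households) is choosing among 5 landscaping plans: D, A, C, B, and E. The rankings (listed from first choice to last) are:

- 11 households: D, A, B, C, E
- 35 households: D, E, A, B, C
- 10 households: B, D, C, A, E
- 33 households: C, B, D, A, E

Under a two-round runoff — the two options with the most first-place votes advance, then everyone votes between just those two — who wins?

Round 1 first-place votes: D 46, A 0, C 33, B 10, E 0.
D and C advance.
Runoff: D is preferred to C by 56 voters; C by 33.
D wins the runoff.

D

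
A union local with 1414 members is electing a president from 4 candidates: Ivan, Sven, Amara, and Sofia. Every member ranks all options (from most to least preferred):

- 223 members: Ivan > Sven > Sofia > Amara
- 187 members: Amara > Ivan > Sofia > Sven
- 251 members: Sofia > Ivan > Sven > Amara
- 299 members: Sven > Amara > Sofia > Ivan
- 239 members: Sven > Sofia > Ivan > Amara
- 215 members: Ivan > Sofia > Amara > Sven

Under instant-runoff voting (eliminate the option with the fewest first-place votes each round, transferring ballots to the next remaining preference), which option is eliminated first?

Round 1: Ivan 438, Sven 538, Amara 187, Sofia 251. Eliminate Amara.

Amara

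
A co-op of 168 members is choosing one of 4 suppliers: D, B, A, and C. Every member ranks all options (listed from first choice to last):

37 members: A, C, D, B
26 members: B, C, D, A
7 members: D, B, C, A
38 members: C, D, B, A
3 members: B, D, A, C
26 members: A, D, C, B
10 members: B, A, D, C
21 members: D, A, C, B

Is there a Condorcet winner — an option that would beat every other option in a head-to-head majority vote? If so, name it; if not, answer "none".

Checking pairwise contests:
C beats D 101–67.
D beats B 129–39.
D beats A 95–73.
A beats C 97–71.
Every option loses at least one head-to-head, so there is no Condorcet winner.

none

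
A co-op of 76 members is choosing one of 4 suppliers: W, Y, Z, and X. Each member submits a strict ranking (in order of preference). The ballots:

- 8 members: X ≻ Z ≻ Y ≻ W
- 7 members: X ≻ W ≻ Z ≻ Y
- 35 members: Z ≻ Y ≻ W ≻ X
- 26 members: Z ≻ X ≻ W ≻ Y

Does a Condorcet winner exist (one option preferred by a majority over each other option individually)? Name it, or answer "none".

Z vs W: 69–7 for Z.
Z vs Y: 76–0 for Z.
Z vs X: 61–15 for Z.
Z beats every other option head-to-head.

Z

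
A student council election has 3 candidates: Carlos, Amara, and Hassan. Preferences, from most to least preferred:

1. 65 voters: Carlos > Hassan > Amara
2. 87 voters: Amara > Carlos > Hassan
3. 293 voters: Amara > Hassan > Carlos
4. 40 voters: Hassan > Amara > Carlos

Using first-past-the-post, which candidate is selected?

Amara

First-place votes: Carlos 65, Amara 380, Hassan 40.
Amara has the most first-place votes.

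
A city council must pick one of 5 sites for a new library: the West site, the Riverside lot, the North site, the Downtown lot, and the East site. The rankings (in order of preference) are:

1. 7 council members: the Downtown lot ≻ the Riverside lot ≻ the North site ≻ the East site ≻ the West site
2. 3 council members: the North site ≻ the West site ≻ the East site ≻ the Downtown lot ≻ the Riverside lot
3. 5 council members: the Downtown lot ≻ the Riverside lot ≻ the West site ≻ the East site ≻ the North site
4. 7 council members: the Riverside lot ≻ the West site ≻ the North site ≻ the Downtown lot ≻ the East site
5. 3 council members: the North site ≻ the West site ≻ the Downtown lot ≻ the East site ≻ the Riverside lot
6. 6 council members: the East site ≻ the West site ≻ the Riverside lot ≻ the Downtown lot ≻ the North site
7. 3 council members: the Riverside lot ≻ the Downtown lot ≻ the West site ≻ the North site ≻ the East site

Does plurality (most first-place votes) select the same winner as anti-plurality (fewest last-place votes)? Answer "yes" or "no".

yes

Plurality — first-place votes: the West site 0, the Riverside lot 10, the North site 6, the Downtown lot 12, the East site 6. Winner: the Downtown lot.
Anti-plurality — last-place votes: the West site 7, the Riverside lot 6, the North site 11, the Downtown lot 0, the East site 10. Winner: the Downtown lot.
The two methods agree.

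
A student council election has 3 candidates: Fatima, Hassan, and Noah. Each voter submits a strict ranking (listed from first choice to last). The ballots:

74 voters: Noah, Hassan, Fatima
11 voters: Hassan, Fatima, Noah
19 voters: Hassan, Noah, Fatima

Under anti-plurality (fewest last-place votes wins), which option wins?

Last-place votes: Fatima 93, Hassan 0, Noah 11.
Hassan is ranked last by the fewest voters, so Hassan wins.

Hassan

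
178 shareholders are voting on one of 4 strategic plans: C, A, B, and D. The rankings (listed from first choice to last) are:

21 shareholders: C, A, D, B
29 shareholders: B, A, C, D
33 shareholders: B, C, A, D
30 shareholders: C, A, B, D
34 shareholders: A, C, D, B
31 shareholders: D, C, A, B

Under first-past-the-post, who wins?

B

First-place votes: C 51, A 34, B 62, D 31.
B has the most first-place votes.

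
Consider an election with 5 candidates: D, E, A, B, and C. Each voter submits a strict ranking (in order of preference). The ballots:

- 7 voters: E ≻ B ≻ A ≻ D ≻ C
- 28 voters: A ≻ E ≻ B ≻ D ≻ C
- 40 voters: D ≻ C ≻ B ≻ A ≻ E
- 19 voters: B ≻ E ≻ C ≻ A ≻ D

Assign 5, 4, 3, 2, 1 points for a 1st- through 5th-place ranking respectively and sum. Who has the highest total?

D: 7·2 + 28·2 + 40·5 + 19·1 = 289
E: 7·5 + 28·4 + 40·1 + 19·4 = 263
A: 7·3 + 28·5 + 40·2 + 19·2 = 279
B: 7·4 + 28·3 + 40·3 + 19·5 = 327
C: 7·1 + 28·1 + 40·4 + 19·3 = 252
B has the highest Borda score (327).

B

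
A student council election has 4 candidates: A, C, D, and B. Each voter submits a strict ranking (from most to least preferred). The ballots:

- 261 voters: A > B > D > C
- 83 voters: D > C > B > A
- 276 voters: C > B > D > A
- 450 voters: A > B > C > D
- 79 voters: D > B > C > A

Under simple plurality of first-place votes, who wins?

A

First-place votes: A 711, C 276, D 162, B 0.
A has the most first-place votes.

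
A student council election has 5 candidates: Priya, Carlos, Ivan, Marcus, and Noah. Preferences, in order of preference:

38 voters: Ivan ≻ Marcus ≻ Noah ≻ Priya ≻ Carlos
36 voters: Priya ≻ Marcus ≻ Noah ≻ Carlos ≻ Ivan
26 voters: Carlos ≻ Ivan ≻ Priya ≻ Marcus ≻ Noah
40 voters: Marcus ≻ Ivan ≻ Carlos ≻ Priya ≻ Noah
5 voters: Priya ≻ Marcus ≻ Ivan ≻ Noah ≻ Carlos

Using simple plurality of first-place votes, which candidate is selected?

Priya

First-place votes: Priya 41, Carlos 26, Ivan 38, Marcus 40, Noah 0.
Priya has the most first-place votes.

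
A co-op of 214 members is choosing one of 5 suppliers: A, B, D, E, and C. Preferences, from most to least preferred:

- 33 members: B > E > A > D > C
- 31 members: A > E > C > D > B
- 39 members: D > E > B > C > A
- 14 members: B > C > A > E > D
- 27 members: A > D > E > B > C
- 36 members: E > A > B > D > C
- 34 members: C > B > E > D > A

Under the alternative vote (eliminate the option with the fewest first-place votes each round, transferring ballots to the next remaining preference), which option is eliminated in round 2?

Round 1: A 58, B 47, D 39, E 36, C 34. Eliminate C.
Round 2: A 58, B 81, D 39, E 36. Eliminate E.

E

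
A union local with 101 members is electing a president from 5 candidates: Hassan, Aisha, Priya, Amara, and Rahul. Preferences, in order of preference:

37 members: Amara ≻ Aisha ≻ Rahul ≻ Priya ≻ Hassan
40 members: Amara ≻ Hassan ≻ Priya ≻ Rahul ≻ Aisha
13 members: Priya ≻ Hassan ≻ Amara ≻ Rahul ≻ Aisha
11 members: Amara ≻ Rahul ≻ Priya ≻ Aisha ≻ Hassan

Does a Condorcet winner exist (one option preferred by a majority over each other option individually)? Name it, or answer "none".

Amara

Amara vs Hassan: 88–13 for Amara.
Amara vs Aisha: 101–0 for Amara.
Amara vs Priya: 88–13 for Amara.
Amara vs Rahul: 101–0 for Amara.
Amara beats every other option head-to-head.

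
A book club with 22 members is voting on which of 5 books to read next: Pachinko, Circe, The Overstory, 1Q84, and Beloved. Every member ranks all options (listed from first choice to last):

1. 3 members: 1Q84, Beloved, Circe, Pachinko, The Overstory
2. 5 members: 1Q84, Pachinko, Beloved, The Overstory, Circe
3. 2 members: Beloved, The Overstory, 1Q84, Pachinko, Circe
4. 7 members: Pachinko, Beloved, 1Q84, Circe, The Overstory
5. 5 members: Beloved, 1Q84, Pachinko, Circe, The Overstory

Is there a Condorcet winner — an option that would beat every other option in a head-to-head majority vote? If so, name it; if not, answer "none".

none

Checking pairwise contests:
1Q84 beats Pachinko 15–7.
Pachinko beats Circe 19–3.
Pachinko beats The Overstory 20–2.
Beloved beats 1Q84 14–8.
Pachinko beats Beloved 12–10.
Every option loses at least one head-to-head, so there is no Condorcet winner.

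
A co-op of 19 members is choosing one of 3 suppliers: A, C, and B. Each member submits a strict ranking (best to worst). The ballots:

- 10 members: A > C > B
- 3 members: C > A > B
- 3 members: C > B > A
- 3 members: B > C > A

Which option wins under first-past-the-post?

A

First-place votes: A 10, C 6, B 3.
A has the most first-place votes.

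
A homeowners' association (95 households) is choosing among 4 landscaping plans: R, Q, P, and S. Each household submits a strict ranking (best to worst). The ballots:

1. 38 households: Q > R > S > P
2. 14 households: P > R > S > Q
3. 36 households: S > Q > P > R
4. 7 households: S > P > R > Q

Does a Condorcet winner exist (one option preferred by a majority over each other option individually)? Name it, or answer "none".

Checking pairwise contests:
Q beats R 74–21.
S beats Q 57–38.
Q beats P 74–21.
R beats S 52–43.
Every option loses at least one head-to-head, so there is no Condorcet winner.

none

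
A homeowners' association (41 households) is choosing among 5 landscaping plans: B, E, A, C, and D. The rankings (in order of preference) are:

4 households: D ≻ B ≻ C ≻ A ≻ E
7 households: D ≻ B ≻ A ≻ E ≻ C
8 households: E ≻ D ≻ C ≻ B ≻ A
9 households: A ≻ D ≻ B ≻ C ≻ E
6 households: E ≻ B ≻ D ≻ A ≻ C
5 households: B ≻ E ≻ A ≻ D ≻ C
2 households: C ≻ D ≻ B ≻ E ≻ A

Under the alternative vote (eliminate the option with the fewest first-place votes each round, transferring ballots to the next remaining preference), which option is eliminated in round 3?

A

Round 1: B 5, E 14, A 9, C 2, D 11. Eliminate C.
Round 2: B 5, E 14, A 9, D 13. Eliminate B.
Round 3: E 19, A 9, D 13. Eliminate A.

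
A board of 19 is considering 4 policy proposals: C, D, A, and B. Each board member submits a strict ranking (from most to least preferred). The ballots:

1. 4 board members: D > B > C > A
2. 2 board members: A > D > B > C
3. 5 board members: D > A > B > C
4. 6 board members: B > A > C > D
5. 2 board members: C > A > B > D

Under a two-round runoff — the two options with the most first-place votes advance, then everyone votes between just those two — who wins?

Round 1 first-place votes: C 2, D 9, A 2, B 6.
D and B advance.
Runoff: D is preferred to B by 11 voters; B by 8.
D wins the runoff.

D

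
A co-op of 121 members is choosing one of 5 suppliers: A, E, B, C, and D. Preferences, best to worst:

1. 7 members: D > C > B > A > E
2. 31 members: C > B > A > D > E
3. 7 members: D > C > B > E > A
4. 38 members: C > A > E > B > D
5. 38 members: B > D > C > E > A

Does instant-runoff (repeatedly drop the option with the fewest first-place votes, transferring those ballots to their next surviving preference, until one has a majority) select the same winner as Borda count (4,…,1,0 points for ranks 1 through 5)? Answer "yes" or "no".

yes

Instant-runoff — R1 A 0, E 0, B 38, C 69, D 14 (C winner). Winner: C.
Borda — scores: A 183, E 121, B 311, C 394, D 201. Winner: C.
The two methods agree.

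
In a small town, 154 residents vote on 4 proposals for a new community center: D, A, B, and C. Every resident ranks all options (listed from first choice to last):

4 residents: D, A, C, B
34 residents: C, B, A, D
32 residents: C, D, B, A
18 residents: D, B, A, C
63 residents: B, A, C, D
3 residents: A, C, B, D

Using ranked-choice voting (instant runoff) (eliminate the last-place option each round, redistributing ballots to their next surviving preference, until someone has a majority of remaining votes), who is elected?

B

Round 1: D 22, A 3, B 63, C 66. Eliminate A.
Round 2: D 22, B 63, C 69. Eliminate D.
Round 3: B 81, C 73. B has a majority.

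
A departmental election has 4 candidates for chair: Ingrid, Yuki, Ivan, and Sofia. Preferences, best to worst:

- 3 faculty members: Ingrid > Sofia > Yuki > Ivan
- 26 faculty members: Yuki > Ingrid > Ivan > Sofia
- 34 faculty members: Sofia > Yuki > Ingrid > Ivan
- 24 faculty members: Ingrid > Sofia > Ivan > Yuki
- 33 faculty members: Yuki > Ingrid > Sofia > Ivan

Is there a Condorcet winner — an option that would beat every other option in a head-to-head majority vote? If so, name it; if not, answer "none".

Checking pairwise contests:
Yuki beats Ingrid 93–27.
Sofia beats Yuki 61–59.
Ingrid beats Ivan 120–0.
Ingrid beats Sofia 86–34.
Every option loses at least one head-to-head, so there is no Condorcet winner.

none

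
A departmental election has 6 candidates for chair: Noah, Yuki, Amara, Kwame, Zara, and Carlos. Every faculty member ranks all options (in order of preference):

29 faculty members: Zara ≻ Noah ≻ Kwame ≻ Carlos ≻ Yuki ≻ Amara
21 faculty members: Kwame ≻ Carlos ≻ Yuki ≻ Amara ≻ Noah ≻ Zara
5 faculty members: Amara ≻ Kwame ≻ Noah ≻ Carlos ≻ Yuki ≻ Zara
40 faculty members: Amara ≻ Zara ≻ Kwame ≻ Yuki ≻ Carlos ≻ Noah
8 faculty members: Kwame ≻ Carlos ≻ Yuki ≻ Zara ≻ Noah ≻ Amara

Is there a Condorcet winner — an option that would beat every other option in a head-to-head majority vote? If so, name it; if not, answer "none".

Checking pairwise contests:
Yuki beats Noah 69–34.
Kwame beats Yuki 103–0.
Yuki beats Amara 58–45.
Zara beats Kwame 69–34.
Amara beats Zara 66–37.
Kwame beats Carlos 103–0.
Every option loses at least one head-to-head, so there is no Condorcet winner.

none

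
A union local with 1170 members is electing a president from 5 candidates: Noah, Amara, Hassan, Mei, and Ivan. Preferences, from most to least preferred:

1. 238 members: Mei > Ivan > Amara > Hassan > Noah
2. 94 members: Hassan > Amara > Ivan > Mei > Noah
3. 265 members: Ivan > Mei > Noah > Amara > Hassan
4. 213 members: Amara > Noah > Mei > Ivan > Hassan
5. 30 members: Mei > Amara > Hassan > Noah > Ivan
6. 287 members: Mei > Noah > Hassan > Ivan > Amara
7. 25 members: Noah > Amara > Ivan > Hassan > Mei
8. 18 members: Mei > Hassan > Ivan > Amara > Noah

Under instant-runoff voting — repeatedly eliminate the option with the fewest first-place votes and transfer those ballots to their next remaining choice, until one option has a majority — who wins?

Mei

Round 1: Noah 25, Amara 213, Hassan 94, Mei 573, Ivan 265. Eliminate Noah.
Round 2: Amara 238, Hassan 94, Mei 573, Ivan 265. Eliminate Hassan.
Round 3: Amara 332, Mei 573, Ivan 265. Eliminate Ivan.
Round 4: Amara 332, Mei 838. Mei has a majority.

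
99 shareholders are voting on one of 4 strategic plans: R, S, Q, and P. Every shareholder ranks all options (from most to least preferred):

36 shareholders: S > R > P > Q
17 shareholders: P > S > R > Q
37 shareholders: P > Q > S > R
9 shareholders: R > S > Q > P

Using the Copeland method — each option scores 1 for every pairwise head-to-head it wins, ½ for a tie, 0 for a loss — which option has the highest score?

P

R: beats Q; loses to S and P → score 1.
S: beats R and Q; loses to P → score 2.
Q: loses to R, S, and P → score 0.
P: beats R, S, and Q → score 3.
P has the best pairwise record.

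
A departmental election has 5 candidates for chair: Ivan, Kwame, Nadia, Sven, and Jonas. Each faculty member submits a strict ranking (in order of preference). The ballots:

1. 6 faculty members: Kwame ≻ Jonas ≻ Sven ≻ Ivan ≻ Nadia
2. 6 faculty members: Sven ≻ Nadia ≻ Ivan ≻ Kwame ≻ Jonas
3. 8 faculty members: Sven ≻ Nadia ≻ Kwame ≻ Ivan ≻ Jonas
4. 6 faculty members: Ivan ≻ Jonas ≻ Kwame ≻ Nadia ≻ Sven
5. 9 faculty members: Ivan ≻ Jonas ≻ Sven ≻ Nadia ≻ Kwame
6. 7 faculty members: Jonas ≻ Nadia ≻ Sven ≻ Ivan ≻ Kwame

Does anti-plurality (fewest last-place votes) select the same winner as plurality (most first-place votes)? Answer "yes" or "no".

Anti-plurality — last-place votes: Ivan 0, Kwame 16, Nadia 6, Sven 6, Jonas 14. Winner: Ivan.
Plurality — first-place votes: Ivan 15, Kwame 6, Nadia 0, Sven 14, Jonas 7. Winner: Ivan.
The two methods agree.

yes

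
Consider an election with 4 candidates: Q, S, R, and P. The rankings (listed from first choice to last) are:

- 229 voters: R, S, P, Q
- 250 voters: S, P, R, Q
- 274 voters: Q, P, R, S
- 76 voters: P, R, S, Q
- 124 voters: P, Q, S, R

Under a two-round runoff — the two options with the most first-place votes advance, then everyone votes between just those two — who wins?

Round 1 first-place votes: Q 274, S 250, R 229, P 200.
Q and S advance.
Runoff: Q is preferred to S by 398 voters; S by 555.
S wins the runoff.

S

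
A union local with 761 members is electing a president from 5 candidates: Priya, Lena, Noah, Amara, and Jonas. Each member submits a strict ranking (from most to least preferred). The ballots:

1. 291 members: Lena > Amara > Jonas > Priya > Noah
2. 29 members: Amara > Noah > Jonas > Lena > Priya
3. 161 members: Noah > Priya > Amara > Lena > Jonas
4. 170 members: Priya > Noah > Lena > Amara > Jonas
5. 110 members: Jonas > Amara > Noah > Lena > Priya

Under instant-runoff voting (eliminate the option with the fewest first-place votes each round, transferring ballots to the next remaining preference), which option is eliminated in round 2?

Round 1: Priya 170, Lena 291, Noah 161, Amara 29, Jonas 110. Eliminate Amara.
Round 2: Priya 170, Lena 291, Noah 190, Jonas 110. Eliminate Jonas.

Jonas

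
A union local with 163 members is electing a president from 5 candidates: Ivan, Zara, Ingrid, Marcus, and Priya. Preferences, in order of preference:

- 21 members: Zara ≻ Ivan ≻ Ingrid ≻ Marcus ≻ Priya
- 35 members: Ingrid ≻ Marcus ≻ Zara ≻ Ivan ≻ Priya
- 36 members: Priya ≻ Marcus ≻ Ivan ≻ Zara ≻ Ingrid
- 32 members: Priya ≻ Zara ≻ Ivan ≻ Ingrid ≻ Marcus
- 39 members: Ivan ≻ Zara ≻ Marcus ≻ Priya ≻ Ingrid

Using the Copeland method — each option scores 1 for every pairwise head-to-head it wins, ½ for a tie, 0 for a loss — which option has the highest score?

Zara

Ivan: beats Ingrid, Marcus, and Priya; loses to Zara → score 3.
Zara: beats Ivan, Ingrid, Marcus, and Priya → score 4.
Ingrid: beats Marcus; loses to Ivan, Zara, and Priya → score 1.
Marcus: beats Priya; loses to Ivan, Zara, and Ingrid → score 1.
Priya: beats Ingrid; loses to Ivan, Zara, and Marcus → score 1.
Zara has the best pairwise record.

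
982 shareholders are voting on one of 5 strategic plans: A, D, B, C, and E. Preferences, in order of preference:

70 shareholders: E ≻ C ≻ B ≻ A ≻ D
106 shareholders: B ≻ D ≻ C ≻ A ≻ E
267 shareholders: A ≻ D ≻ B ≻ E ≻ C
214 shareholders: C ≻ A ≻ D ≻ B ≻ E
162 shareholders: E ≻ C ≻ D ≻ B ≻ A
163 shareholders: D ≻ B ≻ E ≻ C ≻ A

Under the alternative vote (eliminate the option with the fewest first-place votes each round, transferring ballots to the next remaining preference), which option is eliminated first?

B

Round 1: A 267, D 163, B 106, C 214, E 232. Eliminate B.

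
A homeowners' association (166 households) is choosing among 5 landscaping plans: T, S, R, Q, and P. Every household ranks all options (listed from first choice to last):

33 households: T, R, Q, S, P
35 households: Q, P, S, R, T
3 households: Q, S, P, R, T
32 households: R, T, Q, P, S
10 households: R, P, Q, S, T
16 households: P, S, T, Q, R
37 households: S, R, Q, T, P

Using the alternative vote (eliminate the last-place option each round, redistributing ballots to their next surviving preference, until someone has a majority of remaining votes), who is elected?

Round 1: T 33, S 37, R 42, Q 38, P 16. Eliminate P.
Round 2: T 33, S 53, R 42, Q 38. Eliminate T.
Round 3: S 53, R 75, Q 38. Eliminate Q.
Round 4: S 91, R 75. S has a majority.

S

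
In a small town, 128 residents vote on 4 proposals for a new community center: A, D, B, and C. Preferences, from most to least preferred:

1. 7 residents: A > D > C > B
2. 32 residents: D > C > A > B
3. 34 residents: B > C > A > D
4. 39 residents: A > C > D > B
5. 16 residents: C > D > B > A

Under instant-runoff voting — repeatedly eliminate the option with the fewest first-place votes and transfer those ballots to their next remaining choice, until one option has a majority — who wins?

Round 1: A 46, D 32, B 34, C 16. Eliminate C.
Round 2: A 46, D 48, B 34. Eliminate B.
Round 3: A 80, D 48. A has a majority.

A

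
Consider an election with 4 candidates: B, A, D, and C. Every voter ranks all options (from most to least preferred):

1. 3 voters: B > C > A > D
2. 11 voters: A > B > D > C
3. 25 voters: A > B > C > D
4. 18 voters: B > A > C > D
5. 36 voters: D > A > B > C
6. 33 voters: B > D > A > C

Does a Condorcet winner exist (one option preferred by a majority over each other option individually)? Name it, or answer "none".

Checking pairwise contests:
A beats B 72–54.
D beats A 69–57.
B beats D 90–36.
B beats C 126–0.
Every option loses at least one head-to-head, so there is no Condorcet winner.

none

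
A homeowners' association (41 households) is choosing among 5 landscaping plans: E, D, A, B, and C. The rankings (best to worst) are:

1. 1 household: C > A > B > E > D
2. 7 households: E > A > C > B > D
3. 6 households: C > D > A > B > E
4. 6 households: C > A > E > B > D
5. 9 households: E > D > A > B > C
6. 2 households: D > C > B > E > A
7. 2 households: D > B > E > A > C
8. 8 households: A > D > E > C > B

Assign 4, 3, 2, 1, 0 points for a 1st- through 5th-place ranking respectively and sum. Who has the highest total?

A

E: 1·1 + 7·4 + 6·0 + 6·2 + 9·4 + 2·1 + 2·2 + 8·2 = 99
D: 1·0 + 7·0 + 6·3 + 6·0 + 9·3 + 2·4 + 2·4 + 8·3 = 85
A: 1·3 + 7·3 + 6·2 + 6·3 + 9·2 + 2·0 + 2·1 + 8·4 = 106
B: 1·2 + 7·1 + 6·1 + 6·1 + 9·1 + 2·2 + 2·3 + 8·0 = 40
C: 1·4 + 7·2 + 6·4 + 6·4 + 9·0 + 2·3 + 2·0 + 8·1 = 80
A has the highest Borda score (106).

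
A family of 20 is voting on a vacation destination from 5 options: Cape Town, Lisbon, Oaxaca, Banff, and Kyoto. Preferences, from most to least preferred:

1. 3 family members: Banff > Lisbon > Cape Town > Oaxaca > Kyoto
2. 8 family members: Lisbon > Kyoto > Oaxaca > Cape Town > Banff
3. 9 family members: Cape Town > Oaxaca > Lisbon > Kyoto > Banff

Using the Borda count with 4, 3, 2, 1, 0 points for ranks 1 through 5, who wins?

Lisbon

Cape Town: 3·2 + 8·1 + 9·4 = 50
Lisbon: 3·3 + 8·4 + 9·2 = 59
Oaxaca: 3·1 + 8·2 + 9·3 = 46
Banff: 3·4 + 8·0 + 9·0 = 12
Kyoto: 3·0 + 8·3 + 9·1 = 33
Lisbon has the highest Borda score (59).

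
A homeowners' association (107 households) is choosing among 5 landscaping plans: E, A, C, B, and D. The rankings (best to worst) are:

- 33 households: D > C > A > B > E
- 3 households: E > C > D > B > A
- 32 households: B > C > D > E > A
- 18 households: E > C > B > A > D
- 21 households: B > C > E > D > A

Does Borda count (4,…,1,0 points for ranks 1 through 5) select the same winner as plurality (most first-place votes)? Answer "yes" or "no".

no

Borda — scores: E 158, A 84, C 321, B 284, D 223. Winner: C.
Plurality — first-place votes: E 21, A 0, C 0, B 53, D 33. Winner: B.
The two methods disagree.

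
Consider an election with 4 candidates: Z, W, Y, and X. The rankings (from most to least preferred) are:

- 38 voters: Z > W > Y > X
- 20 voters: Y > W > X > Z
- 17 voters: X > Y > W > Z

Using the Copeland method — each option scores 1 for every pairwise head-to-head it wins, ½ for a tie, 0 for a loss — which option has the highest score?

Z

Z: beats W, Y, and X → score 3.
W: beats Y and X; loses to Z → score 2.
Y: beats X; loses to Z and W → score 1.
X: loses to Z, W, and Y → score 0.
Z has the best pairwise record.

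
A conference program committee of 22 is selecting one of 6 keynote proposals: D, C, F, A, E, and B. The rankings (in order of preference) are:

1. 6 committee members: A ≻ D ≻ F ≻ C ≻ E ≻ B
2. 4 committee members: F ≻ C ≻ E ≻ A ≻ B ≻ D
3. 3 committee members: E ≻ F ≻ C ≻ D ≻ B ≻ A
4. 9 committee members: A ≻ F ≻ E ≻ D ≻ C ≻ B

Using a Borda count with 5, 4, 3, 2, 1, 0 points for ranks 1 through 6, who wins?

D: 6·4 + 4·0 + 3·2 + 9·2 = 48
C: 6·2 + 4·4 + 3·3 + 9·1 = 46
F: 6·3 + 4·5 + 3·4 + 9·4 = 86
A: 6·5 + 4·2 + 3·0 + 9·5 = 83
E: 6·1 + 4·3 + 3·5 + 9·3 = 60
B: 6·0 + 4·1 + 3·1 + 9·0 = 7
F has the highest Borda score (86).

F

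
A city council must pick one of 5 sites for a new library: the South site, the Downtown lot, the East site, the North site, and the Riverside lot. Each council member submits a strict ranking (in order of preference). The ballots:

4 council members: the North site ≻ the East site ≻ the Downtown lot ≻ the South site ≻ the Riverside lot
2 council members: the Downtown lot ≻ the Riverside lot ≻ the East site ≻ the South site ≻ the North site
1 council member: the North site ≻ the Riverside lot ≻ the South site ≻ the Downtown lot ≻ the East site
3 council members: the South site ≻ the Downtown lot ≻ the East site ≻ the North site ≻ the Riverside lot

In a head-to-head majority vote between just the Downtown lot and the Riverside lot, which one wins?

Voters preferring the Downtown lot to the Riverside lot: 9; preferring the Riverside lot to the Downtown lot: 1.
the Downtown lot wins the head-to-head.

the Downtown lot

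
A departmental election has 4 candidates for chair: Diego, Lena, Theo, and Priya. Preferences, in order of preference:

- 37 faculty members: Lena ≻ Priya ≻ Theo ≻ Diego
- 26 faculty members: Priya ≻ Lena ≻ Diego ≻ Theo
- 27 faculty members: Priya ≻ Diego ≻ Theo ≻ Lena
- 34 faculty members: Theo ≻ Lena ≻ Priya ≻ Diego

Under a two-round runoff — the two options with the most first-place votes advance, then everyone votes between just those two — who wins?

Round 1 first-place votes: Diego 0, Lena 37, Theo 34, Priya 53.
Priya and Lena advance.
Runoff: Priya is preferred to Lena by 53 voters; Lena by 71.
Lena wins the runoff.

Lena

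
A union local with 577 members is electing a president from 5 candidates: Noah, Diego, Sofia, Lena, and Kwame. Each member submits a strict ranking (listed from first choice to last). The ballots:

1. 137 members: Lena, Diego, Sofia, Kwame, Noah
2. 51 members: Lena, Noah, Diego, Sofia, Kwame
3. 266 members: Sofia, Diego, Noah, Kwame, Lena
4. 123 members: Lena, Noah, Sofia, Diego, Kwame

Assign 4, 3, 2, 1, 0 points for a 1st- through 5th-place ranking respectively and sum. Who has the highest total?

Noah: 137·0 + 51·3 + 266·2 + 123·3 = 1054
Diego: 137·3 + 51·2 + 266·3 + 123·1 = 1434
Sofia: 137·2 + 51·1 + 266·4 + 123·2 = 1635
Lena: 137·4 + 51·4 + 266·0 + 123·4 = 1244
Kwame: 137·1 + 51·0 + 266·1 + 123·0 = 403
Sofia has the highest Borda score (1635).

Sofia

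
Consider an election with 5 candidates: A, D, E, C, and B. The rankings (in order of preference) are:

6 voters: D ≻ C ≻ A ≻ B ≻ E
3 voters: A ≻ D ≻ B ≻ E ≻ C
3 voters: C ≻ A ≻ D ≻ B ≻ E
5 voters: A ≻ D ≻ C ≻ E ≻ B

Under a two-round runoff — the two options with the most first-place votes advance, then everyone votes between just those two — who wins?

A

Round 1 first-place votes: A 8, D 6, E 0, C 3, B 0.
A and D advance.
Runoff: A is preferred to D by 11 voters; D by 6.
A wins the runoff.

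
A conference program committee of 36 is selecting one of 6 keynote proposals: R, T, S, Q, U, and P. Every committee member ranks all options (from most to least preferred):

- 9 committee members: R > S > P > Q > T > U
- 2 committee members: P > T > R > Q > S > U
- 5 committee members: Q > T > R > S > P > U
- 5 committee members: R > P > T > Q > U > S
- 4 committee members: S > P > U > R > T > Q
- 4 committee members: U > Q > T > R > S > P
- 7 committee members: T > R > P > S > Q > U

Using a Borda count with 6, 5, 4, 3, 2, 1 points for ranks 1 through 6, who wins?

R

R: 9·6 + 2·4 + 5·4 + 5·6 + 4·3 + 4·3 + 7·5 = 171
T: 9·2 + 2·5 + 5·5 + 5·4 + 4·2 + 4·4 + 7·6 = 139
S: 9·5 + 2·2 + 5·3 + 5·1 + 4·6 + 4·2 + 7·3 = 122
Q: 9·3 + 2·3 + 5·6 + 5·3 + 4·1 + 4·5 + 7·2 = 116
U: 9·1 + 2·1 + 5·1 + 5·2 + 4·4 + 4·6 + 7·1 = 73
P: 9·4 + 2·6 + 5·2 + 5·5 + 4·5 + 4·1 + 7·4 = 135
R has the highest Borda score (171).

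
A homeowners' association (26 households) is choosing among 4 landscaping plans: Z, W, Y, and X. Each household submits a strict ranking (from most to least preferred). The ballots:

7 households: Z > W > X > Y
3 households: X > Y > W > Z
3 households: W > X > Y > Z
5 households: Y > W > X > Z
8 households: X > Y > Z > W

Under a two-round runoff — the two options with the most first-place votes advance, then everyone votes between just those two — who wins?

Round 1 first-place votes: Z 7, W 3, Y 5, X 11.
X and Z advance.
Runoff: X is preferred to Z by 19 voters; Z by 7.
X wins the runoff.

X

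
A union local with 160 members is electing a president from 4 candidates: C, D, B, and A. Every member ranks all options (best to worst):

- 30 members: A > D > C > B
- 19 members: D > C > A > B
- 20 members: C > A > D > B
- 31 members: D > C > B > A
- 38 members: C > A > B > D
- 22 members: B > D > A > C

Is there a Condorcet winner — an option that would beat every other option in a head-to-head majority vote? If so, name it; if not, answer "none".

Checking pairwise contests:
D beats C 102–58.
A beats D 88–72.
C beats B 138–22.
C beats A 108–52.
Every option loses at least one head-to-head, so there is no Condorcet winner.

none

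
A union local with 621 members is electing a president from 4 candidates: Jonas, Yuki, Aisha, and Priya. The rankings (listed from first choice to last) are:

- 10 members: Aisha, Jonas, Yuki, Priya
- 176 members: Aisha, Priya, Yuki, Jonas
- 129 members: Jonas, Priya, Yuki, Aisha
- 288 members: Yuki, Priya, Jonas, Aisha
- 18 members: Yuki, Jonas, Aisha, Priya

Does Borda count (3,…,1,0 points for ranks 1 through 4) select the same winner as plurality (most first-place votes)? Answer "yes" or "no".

Borda — scores: Jonas 731, Yuki 1233, Aisha 576, Priya 1186. Winner: Yuki.
Plurality — first-place votes: Jonas 129, Yuki 306, Aisha 186, Priya 0. Winner: Yuki.
The two methods agree.

yes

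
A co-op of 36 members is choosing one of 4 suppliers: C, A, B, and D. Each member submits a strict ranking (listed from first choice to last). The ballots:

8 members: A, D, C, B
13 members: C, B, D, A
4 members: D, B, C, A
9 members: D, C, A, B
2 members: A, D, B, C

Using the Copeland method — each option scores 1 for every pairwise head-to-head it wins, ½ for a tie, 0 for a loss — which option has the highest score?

C: beats A and B; loses to D → score 2.
A: beats B; loses to C and D → score 1.
B: loses to C, A, and D → score 0.
D: beats C, A, and B → score 3.
D has the best pairwise record.

D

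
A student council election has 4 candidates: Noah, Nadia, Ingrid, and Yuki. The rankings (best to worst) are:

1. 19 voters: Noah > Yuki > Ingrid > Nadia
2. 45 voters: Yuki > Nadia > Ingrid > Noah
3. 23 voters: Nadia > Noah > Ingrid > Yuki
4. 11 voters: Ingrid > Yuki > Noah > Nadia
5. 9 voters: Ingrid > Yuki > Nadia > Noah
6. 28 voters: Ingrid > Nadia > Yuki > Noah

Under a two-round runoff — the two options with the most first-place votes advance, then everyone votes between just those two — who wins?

Ingrid

Round 1 first-place votes: Noah 19, Nadia 23, Ingrid 48, Yuki 45.
Ingrid and Yuki advance.
Runoff: Ingrid is preferred to Yuki by 71 voters; Yuki by 64.
Ingrid wins the runoff.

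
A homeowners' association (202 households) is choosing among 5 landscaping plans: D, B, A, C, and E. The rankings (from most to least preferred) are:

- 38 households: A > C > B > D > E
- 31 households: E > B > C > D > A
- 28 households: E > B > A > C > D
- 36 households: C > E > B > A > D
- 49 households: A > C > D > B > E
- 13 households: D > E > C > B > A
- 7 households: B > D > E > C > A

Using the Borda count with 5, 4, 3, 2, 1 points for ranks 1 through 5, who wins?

C

D: 38·2 + 31·2 + 28·1 + 36·1 + 49·3 + 13·5 + 7·4 = 442
B: 38·3 + 31·4 + 28·4 + 36·3 + 49·2 + 13·2 + 7·5 = 617
A: 38·5 + 31·1 + 28·3 + 36·2 + 49·5 + 13·1 + 7·1 = 642
C: 38·4 + 31·3 + 28·2 + 36·5 + 49·4 + 13·3 + 7·2 = 730
E: 38·1 + 31·5 + 28·5 + 36·4 + 49·1 + 13·4 + 7·3 = 599
C has the highest Borda score (730).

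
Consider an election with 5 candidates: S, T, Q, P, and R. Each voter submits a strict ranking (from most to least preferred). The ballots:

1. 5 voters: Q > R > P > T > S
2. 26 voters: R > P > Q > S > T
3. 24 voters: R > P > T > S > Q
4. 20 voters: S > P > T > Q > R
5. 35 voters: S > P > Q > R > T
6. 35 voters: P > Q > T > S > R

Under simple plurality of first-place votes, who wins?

S

First-place votes: S 55, T 0, Q 5, P 35, R 50.
S has the most first-place votes.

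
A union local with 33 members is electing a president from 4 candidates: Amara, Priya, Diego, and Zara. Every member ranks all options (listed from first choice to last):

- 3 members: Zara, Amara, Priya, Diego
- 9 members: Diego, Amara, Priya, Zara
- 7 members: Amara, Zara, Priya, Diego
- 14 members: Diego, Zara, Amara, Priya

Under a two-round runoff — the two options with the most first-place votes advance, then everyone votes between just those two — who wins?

Diego

Round 1 first-place votes: Amara 7, Priya 0, Diego 23, Zara 3.
Diego and Amara advance.
Runoff: Diego is preferred to Amara by 23 voters; Amara by 10.
Diego wins the runoff.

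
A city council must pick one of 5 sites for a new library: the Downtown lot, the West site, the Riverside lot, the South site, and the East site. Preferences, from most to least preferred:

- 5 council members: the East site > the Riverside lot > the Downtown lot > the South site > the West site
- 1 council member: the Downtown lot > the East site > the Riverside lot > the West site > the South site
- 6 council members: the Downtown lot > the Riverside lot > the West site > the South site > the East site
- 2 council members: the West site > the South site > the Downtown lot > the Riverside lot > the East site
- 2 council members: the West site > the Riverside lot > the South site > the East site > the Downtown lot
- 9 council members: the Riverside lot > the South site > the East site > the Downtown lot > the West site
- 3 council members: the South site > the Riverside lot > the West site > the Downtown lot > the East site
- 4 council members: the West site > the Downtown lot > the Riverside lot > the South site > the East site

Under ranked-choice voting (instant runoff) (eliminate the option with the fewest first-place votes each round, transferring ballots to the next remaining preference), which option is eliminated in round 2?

the East site

Round 1: the Downtown lot 7, the West site 8, the Riverside lot 9, the South site 3, the East site 5. Eliminate the South site.
Round 2: the Downtown lot 7, the West site 8, the Riverside lot 12, the East site 5. Eliminate the East site.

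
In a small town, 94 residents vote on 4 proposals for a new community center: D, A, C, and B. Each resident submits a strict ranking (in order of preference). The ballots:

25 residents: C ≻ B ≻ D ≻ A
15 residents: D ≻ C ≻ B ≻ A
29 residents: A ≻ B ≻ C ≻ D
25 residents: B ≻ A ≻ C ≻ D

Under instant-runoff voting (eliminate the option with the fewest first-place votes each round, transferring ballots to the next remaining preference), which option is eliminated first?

Round 1: D 15, A 29, C 25, B 25. Eliminate D.

D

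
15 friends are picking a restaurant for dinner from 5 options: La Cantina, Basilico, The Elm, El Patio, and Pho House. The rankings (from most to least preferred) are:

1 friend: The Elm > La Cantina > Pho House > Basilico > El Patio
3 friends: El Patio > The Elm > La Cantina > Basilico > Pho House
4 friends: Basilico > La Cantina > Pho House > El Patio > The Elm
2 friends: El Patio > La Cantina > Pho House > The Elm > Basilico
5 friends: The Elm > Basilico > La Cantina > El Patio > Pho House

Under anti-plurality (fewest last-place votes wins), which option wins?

La Cantina

Last-place votes: La Cantina 0, Basilico 2, The Elm 4, El Patio 1, Pho House 8.
La Cantina is ranked last by the fewest voters, so La Cantina wins.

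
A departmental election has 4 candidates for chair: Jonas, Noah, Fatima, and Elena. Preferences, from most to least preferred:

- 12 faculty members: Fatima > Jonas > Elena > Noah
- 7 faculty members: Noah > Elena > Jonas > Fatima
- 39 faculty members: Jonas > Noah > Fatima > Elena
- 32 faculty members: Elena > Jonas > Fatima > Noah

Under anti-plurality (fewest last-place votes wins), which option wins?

Last-place votes: Jonas 0, Noah 44, Fatima 7, Elena 39.
Jonas is ranked last by the fewest voters, so Jonas wins.

Jonas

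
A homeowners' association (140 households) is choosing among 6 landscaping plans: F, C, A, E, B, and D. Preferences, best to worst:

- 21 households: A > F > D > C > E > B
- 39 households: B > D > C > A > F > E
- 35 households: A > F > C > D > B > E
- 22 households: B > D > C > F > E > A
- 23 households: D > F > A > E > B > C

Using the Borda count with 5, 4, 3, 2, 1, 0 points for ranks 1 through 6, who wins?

F: 21·4 + 39·1 + 35·4 + 22·2 + 23·4 = 399
C: 21·2 + 39·3 + 35·3 + 22·3 + 23·0 = 330
A: 21·5 + 39·2 + 35·5 + 22·0 + 23·3 = 427
E: 21·1 + 39·0 + 35·0 + 22·1 + 23·2 = 89
B: 21·0 + 39·5 + 35·1 + 22·5 + 23·1 = 363
D: 21·3 + 39·4 + 35·2 + 22·4 + 23·5 = 492
D has the highest Borda score (492).

D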